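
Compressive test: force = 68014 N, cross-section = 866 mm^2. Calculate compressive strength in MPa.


CS = 68014 / 866 = 78.5 MPa

78.5


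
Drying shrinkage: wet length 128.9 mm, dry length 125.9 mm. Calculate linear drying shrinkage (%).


DS = (128.9 - 125.9) / 128.9 * 100 = 2.33%

2.33


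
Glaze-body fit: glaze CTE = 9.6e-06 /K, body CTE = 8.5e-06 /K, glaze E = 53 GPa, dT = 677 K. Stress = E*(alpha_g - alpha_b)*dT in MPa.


Stress = 53*1000*(9.6e-06 - 8.5e-06)*677 = 39.5 MPa

39.5


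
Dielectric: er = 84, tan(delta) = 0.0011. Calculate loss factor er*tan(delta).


Loss = 84 * 0.0011 = 0.092

0.092


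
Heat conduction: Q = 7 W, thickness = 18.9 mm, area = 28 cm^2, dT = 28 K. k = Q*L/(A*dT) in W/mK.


k = 7*18.9/1000/(28/10000*28) = 1.69 W/mK

1.69


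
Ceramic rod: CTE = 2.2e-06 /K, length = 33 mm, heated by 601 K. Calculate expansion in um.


dL = 2.2e-06 * 33 * 601 * 1000 = 43.633 um

43.633


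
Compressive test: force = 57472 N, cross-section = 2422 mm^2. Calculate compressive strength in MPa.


CS = 57472 / 2422 = 23.7 MPa

23.7


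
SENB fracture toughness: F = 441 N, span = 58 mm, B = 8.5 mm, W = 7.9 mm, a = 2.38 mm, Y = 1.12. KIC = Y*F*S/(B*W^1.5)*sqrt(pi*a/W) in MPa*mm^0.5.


KIC = 1.12*441*58/(8.5*7.9^1.5)*sqrt(pi*2.38/7.9) = 147.66

147.66


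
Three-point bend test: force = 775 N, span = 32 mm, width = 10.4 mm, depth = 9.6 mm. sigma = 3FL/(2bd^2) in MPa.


sigma = 3*775*32/(2*10.4*9.6^2) = 38.8 MPa

38.8


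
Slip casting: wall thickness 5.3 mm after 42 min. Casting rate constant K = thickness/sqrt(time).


K = 5.3 / sqrt(42) = 5.3 / 6.4807 = 0.818 mm/min^0.5

0.818


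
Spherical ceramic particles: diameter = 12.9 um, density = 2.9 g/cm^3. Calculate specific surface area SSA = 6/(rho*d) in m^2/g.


SSA = 6 / (2.9 * 12.9) = 0.16 m^2/g

0.16


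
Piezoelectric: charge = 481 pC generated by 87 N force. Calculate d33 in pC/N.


d33 = 481 / 87 = 5.5 pC/N

5.5


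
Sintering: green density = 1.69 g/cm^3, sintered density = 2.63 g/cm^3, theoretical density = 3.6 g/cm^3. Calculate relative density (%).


Relative = 2.63 / 3.6 * 100 = 73.1%

73.1


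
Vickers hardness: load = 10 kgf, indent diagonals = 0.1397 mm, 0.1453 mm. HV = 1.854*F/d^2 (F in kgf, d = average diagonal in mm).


d_avg = (0.1397+0.1453)/2 = 0.1425 mm
HV = 1.854*10/0.1425^2 = 913

913


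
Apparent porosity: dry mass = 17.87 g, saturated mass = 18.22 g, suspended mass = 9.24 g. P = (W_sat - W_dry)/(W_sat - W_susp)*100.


P = (18.22 - 17.87) / (18.22 - 9.24) * 100 = 0.35 / 8.98 * 100 = 3.9%

3.9


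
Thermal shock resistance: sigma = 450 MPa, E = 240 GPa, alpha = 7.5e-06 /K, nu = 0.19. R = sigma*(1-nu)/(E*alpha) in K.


R = 450*(1-0.19)/(240*1000*7.5e-06) = 203 K

203


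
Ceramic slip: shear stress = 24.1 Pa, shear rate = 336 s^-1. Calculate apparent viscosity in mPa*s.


eta = tau/gamma * 1000 = 24.1/336 * 1000 = 71.7 mPa*s

71.7


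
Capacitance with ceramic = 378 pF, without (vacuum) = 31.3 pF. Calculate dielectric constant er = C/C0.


er = 378 / 31.3 = 12.08

12.08


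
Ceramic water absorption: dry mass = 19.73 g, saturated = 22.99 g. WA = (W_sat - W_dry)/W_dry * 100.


WA = (22.99 - 19.73) / 19.73 * 100 = 16.52%

16.52


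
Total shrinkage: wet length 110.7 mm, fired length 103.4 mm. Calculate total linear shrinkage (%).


TS = (110.7 - 103.4) / 110.7 * 100 = 6.59%

6.59


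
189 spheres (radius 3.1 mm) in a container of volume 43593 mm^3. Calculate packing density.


V_sphere = 4/3*pi*3.1^3 = 124.7882 mm^3
Total V = 189*124.7882 = 23584.9698 mm^3
PD = 23584.9698 / 43593 = 0.541

0.541


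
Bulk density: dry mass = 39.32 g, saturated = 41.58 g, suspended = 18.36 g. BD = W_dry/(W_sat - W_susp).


BD = 39.32 / (41.58 - 18.36) = 39.32 / 23.22 = 1.693 g/cm^3

1.693


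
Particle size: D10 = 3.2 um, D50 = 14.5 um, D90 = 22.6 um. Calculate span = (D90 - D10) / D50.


Span = (22.6 - 3.2) / 14.5 = 19.4 / 14.5 = 1.338

1.338


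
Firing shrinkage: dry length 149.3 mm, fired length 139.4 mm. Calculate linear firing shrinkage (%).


FS = (149.3 - 139.4) / 149.3 * 100 = 6.63%

6.63


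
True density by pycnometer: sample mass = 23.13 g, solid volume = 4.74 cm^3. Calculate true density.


TD = 23.13 / 4.74 = 4.88 g/cm^3

4.88


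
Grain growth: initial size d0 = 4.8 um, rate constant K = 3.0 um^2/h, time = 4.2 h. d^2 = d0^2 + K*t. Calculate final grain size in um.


d^2 = 4.8^2 + 3.0*4.2 = 35.64
d = sqrt(35.64) = 5.97 um

5.97


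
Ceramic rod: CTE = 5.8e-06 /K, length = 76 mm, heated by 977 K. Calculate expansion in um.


dL = 5.8e-06 * 76 * 977 * 1000 = 430.662 um

430.662


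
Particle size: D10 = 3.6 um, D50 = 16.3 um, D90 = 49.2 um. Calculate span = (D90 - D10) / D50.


Span = (49.2 - 3.6) / 16.3 = 45.6 / 16.3 = 2.798

2.798


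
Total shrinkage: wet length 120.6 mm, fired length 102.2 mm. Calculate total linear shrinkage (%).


TS = (120.6 - 102.2) / 120.6 * 100 = 15.26%

15.26


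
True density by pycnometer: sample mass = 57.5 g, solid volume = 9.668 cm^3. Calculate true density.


TD = 57.5 / 9.668 = 5.947 g/cm^3

5.947


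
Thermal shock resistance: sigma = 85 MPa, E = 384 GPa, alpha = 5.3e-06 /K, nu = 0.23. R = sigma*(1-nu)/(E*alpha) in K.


R = 85*(1-0.23)/(384*1000*5.3e-06) = 32 K

32


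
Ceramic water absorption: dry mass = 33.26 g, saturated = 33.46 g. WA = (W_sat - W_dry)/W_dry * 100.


WA = (33.46 - 33.26) / 33.26 * 100 = 0.6%

0.6


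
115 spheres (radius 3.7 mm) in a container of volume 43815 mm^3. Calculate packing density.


V_sphere = 4/3*pi*3.7^3 = 212.1748 mm^3
Total V = 115*212.1748 = 24400.102 mm^3
PD = 24400.102 / 43815 = 0.557

0.557


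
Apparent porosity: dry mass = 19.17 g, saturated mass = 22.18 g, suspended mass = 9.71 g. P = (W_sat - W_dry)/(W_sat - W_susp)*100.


P = (22.18 - 19.17) / (22.18 - 9.71) * 100 = 3.01 / 12.47 * 100 = 24.1%

24.1


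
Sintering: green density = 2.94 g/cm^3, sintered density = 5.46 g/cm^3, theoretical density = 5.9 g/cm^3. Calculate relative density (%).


Relative = 5.46 / 5.9 * 100 = 92.5%

92.5


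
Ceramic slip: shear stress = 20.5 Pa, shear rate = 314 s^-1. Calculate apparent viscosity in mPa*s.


eta = tau/gamma * 1000 = 20.5/314 * 1000 = 65.3 mPa*s

65.3


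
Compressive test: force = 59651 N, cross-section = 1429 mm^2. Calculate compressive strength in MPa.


CS = 59651 / 1429 = 41.7 MPa

41.7


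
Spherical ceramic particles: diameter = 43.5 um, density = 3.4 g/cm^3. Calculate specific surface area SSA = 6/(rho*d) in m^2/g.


SSA = 6 / (3.4 * 43.5) = 0.041 m^2/g

0.041


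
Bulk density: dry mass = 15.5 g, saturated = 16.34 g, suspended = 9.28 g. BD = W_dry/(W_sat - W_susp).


BD = 15.5 / (16.34 - 9.28) = 15.5 / 7.06 = 2.195 g/cm^3

2.195


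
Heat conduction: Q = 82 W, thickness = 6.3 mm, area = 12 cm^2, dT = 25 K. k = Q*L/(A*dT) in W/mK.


k = 82*6.3/1000/(12/10000*25) = 17.22 W/mK

17.22


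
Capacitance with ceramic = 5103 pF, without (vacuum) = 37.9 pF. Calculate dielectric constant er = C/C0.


er = 5103 / 37.9 = 134.64

134.64


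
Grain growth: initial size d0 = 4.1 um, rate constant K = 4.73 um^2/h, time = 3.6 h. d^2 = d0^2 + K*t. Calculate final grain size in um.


d^2 = 4.1^2 + 4.73*3.6 = 33.838
d = sqrt(33.838) = 5.82 um

5.82


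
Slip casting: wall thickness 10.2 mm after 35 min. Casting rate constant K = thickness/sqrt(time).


K = 10.2 / sqrt(35) = 10.2 / 5.9161 = 1.724 mm/min^0.5

1.724


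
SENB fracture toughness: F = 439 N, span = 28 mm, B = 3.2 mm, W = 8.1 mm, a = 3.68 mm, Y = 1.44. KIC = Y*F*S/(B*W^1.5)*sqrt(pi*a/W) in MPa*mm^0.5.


KIC = 1.44*439*28/(3.2*8.1^1.5)*sqrt(pi*3.68/8.1) = 286.66

286.66


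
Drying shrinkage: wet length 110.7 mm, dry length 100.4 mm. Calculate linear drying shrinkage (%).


DS = (110.7 - 100.4) / 110.7 * 100 = 9.3%

9.3


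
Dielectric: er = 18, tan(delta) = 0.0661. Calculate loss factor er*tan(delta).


Loss = 18 * 0.0661 = 1.19

1.19


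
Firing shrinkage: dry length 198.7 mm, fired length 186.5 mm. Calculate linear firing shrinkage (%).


FS = (198.7 - 186.5) / 198.7 * 100 = 6.14%

6.14


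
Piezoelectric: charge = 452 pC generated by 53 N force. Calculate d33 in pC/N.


d33 = 452 / 53 = 8.5 pC/N

8.5


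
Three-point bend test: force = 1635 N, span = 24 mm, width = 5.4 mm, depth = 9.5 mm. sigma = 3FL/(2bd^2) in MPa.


sigma = 3*1635*24/(2*5.4*9.5^2) = 120.8 MPa

120.8


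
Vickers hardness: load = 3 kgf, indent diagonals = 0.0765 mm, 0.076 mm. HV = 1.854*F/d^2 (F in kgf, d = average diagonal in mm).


d_avg = (0.0765+0.076)/2 = 0.07625 mm
HV = 1.854*3/0.07625^2 = 957

957


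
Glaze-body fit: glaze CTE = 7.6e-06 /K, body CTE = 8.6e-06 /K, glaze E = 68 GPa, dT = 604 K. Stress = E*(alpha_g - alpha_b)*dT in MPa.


Stress = 68*1000*(7.6e-06 - 8.6e-06)*604 = -41.1 MPa

-41.1


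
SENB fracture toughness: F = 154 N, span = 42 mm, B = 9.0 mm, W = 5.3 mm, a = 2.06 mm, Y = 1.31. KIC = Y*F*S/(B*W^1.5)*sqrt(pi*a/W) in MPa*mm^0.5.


KIC = 1.31*154*42/(9.0*5.3^1.5)*sqrt(pi*2.06/5.3) = 85.26

85.26


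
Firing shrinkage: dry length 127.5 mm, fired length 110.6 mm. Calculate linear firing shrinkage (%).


FS = (127.5 - 110.6) / 127.5 * 100 = 13.25%

13.25


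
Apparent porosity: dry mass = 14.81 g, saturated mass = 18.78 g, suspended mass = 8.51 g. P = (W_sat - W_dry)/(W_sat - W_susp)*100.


P = (18.78 - 14.81) / (18.78 - 8.51) * 100 = 3.97 / 10.27 * 100 = 38.7%

38.7


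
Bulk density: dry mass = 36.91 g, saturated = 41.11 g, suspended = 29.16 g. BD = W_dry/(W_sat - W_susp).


BD = 36.91 / (41.11 - 29.16) = 36.91 / 11.95 = 3.089 g/cm^3

3.089


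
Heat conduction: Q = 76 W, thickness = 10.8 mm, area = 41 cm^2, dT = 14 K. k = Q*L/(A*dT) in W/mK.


k = 76*10.8/1000/(41/10000*14) = 14.3 W/mK

14.3


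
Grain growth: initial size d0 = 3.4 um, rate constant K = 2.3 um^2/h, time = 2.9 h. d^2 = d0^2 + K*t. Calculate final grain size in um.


d^2 = 3.4^2 + 2.3*2.9 = 18.23
d = sqrt(18.23) = 4.27 um

4.27


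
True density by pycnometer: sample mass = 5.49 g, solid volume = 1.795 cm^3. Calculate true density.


TD = 5.49 / 1.795 = 3.058 g/cm^3

3.058


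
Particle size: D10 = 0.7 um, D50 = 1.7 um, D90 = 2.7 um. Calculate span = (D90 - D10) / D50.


Span = (2.7 - 0.7) / 1.7 = 2.0 / 1.7 = 1.176

1.176


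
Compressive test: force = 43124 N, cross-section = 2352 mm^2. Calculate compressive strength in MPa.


CS = 43124 / 2352 = 18.3 MPa

18.3


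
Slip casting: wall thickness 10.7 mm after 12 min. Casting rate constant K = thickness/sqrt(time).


K = 10.7 / sqrt(12) = 10.7 / 3.4641 = 3.089 mm/min^0.5

3.089


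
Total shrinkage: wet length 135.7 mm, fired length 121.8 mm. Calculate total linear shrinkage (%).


TS = (135.7 - 121.8) / 135.7 * 100 = 10.24%

10.24


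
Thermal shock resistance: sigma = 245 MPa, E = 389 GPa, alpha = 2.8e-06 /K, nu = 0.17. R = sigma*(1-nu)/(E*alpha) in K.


R = 245*(1-0.17)/(389*1000*2.8e-06) = 187 K

187


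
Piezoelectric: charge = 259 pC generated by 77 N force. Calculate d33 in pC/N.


d33 = 259 / 77 = 3.4 pC/N

3.4


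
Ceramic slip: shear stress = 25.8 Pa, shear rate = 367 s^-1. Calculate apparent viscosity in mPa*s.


eta = tau/gamma * 1000 = 25.8/367 * 1000 = 70.3 mPa*s

70.3


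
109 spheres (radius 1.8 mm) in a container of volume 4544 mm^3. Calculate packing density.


V_sphere = 4/3*pi*1.8^3 = 24.429 mm^3
Total V = 109*24.429 = 2662.761 mm^3
PD = 2662.761 / 4544 = 0.586

0.586


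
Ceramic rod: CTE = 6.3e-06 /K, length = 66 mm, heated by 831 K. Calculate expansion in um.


dL = 6.3e-06 * 66 * 831 * 1000 = 345.53 um

345.53


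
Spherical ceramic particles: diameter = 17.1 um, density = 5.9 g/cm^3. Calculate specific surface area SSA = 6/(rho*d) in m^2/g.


SSA = 6 / (5.9 * 17.1) = 0.059 m^2/g

0.059


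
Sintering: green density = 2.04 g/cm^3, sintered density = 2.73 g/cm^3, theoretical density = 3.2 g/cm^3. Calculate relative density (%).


Relative = 2.73 / 3.2 * 100 = 85.3%

85.3


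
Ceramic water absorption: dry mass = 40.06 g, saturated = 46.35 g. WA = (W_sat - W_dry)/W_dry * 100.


WA = (46.35 - 40.06) / 40.06 * 100 = 15.7%

15.7


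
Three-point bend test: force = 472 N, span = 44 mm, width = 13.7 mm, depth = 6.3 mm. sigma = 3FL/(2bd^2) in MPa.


sigma = 3*472*44/(2*13.7*6.3^2) = 57.3 MPa

57.3


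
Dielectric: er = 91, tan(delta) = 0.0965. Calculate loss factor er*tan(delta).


Loss = 91 * 0.0965 = 8.782

8.782


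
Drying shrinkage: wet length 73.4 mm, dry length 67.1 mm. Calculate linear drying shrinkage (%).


DS = (73.4 - 67.1) / 73.4 * 100 = 8.58%

8.58


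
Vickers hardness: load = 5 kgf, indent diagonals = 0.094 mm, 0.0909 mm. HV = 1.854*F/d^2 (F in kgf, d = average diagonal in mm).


d_avg = (0.094+0.0909)/2 = 0.09245 mm
HV = 1.854*5/0.09245^2 = 1085

1085


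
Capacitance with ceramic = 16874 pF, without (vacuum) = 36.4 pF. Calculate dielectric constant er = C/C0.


er = 16874 / 36.4 = 463.57

463.57


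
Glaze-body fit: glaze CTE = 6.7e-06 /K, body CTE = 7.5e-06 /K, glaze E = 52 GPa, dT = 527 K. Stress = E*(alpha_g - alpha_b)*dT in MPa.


Stress = 52*1000*(6.7e-06 - 7.5e-06)*527 = -21.9 MPa

-21.9


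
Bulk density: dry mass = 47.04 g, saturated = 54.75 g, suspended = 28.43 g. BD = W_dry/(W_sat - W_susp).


BD = 47.04 / (54.75 - 28.43) = 47.04 / 26.32 = 1.787 g/cm^3

1.787


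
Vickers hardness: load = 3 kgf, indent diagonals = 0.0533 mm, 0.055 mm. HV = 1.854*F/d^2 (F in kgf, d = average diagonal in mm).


d_avg = (0.0533+0.055)/2 = 0.05415 mm
HV = 1.854*3/0.05415^2 = 1897

1897


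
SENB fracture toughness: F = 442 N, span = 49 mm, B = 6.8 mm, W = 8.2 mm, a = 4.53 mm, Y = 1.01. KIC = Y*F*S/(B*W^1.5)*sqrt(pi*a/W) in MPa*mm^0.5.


KIC = 1.01*442*49/(6.8*8.2^1.5)*sqrt(pi*4.53/8.2) = 180.48

180.48


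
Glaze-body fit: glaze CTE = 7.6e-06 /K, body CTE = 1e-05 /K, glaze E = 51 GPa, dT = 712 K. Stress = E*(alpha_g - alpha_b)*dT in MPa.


Stress = 51*1000*(7.6e-06 - 1e-05)*712 = -87.1 MPa

-87.1


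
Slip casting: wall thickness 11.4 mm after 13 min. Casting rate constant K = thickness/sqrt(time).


K = 11.4 / sqrt(13) = 11.4 / 3.6056 = 3.162 mm/min^0.5

3.162


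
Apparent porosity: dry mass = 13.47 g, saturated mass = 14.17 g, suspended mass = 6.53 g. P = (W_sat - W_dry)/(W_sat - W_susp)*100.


P = (14.17 - 13.47) / (14.17 - 6.53) * 100 = 0.7 / 7.64 * 100 = 9.2%

9.2


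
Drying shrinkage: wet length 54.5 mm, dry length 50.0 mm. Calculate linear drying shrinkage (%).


DS = (54.5 - 50.0) / 54.5 * 100 = 8.26%

8.26


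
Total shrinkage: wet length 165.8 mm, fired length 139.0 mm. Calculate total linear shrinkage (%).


TS = (165.8 - 139.0) / 165.8 * 100 = 16.16%

16.16


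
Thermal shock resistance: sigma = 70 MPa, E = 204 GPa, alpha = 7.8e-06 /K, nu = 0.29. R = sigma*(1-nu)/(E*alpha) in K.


R = 70*(1-0.29)/(204*1000*7.8e-06) = 31 K

31


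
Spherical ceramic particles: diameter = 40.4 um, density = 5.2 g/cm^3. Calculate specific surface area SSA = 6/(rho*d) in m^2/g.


SSA = 6 / (5.2 * 40.4) = 0.029 m^2/g

0.029


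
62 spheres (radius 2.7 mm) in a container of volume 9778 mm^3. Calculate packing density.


V_sphere = 4/3*pi*2.7^3 = 82.448 mm^3
Total V = 62*82.448 = 5111.776 mm^3
PD = 5111.776 / 9778 = 0.523

0.523


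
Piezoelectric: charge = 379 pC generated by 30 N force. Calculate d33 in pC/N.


d33 = 379 / 30 = 12.6 pC/N

12.6


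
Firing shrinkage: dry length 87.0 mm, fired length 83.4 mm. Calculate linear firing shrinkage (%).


FS = (87.0 - 83.4) / 87.0 * 100 = 4.14%

4.14


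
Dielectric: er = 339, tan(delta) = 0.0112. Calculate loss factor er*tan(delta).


Loss = 339 * 0.0112 = 3.797

3.797


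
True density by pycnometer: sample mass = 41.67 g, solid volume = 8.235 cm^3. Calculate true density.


TD = 41.67 / 8.235 = 5.06 g/cm^3

5.06


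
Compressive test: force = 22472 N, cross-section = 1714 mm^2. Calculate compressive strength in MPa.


CS = 22472 / 1714 = 13.1 MPa

13.1


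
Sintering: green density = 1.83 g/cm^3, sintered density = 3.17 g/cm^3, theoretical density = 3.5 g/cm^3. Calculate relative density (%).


Relative = 3.17 / 3.5 * 100 = 90.6%

90.6


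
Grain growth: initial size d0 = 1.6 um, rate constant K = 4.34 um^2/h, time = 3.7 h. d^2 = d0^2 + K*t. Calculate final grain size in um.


d^2 = 1.6^2 + 4.34*3.7 = 18.618
d = sqrt(18.618) = 4.31 um

4.31


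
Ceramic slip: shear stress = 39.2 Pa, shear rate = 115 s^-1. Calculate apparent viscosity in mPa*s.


eta = tau/gamma * 1000 = 39.2/115 * 1000 = 340.9 mPa*s

340.9


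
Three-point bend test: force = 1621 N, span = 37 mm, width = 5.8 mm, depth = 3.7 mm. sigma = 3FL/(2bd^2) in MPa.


sigma = 3*1621*37/(2*5.8*3.7^2) = 1133.0 MPa

1133.0


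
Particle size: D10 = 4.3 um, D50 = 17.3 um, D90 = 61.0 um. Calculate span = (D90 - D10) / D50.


Span = (61.0 - 4.3) / 17.3 = 56.7 / 17.3 = 3.277

3.277


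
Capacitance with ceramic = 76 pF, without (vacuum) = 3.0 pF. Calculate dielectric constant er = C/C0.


er = 76 / 3.0 = 25.33

25.33


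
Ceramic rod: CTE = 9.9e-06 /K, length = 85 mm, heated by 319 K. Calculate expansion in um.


dL = 9.9e-06 * 85 * 319 * 1000 = 268.439 um

268.439


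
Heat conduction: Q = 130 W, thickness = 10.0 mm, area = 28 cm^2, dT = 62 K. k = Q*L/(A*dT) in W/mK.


k = 130*10.0/1000/(28/10000*62) = 7.49 W/mK

7.49


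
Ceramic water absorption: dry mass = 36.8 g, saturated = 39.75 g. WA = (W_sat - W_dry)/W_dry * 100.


WA = (39.75 - 36.8) / 36.8 * 100 = 8.02%

8.02


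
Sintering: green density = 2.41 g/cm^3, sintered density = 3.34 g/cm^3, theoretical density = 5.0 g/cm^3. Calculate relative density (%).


Relative = 3.34 / 5.0 * 100 = 66.8%

66.8


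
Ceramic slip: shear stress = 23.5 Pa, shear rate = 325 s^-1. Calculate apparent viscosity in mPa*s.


eta = tau/gamma * 1000 = 23.5/325 * 1000 = 72.3 mPa*s

72.3


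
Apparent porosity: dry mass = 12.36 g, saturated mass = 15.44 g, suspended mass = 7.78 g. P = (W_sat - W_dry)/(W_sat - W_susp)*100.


P = (15.44 - 12.36) / (15.44 - 7.78) * 100 = 3.08 / 7.66 * 100 = 40.2%

40.2


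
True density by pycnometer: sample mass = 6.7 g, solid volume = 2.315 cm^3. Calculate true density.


TD = 6.7 / 2.315 = 2.894 g/cm^3

2.894


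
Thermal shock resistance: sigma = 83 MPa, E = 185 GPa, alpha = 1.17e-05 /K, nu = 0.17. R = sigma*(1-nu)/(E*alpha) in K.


R = 83*(1-0.17)/(185*1000*1.17e-05) = 32 K

32


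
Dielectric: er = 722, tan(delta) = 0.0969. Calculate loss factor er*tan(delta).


Loss = 722 * 0.0969 = 69.962

69.962


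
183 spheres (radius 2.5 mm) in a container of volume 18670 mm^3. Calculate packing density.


V_sphere = 4/3*pi*2.5^3 = 65.4498 mm^3
Total V = 183*65.4498 = 11977.3134 mm^3
PD = 11977.3134 / 18670 = 0.642

0.642


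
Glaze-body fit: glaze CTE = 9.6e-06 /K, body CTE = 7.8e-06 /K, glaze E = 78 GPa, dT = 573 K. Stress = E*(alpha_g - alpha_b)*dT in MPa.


Stress = 78*1000*(9.6e-06 - 7.8e-06)*573 = 80.4 MPa

80.4


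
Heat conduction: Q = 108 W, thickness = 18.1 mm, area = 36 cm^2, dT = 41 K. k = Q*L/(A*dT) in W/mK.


k = 108*18.1/1000/(36/10000*41) = 13.24 W/mK

13.24


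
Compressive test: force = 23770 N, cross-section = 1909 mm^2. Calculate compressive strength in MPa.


CS = 23770 / 1909 = 12.5 MPa

12.5


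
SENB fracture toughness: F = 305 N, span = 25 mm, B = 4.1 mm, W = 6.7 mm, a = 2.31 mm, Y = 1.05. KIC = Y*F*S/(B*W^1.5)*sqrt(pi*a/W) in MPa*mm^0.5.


KIC = 1.05*305*25/(4.1*6.7^1.5)*sqrt(pi*2.31/6.7) = 117.19

117.19


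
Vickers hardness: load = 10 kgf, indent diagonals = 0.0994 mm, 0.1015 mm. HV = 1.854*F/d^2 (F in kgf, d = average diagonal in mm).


d_avg = (0.0994+0.1015)/2 = 0.10045 mm
HV = 1.854*10/0.10045^2 = 1837

1837


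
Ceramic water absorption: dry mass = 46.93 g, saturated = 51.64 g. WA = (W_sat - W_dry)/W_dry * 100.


WA = (51.64 - 46.93) / 46.93 * 100 = 10.04%

10.04


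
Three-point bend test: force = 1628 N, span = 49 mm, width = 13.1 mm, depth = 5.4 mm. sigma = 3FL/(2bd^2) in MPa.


sigma = 3*1628*49/(2*13.1*5.4^2) = 313.2 MPa

313.2


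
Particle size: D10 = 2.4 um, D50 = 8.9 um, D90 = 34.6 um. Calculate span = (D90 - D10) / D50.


Span = (34.6 - 2.4) / 8.9 = 32.2 / 8.9 = 3.618

3.618


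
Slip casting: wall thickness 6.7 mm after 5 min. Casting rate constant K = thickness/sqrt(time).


K = 6.7 / sqrt(5) = 6.7 / 2.2361 = 2.996 mm/min^0.5

2.996


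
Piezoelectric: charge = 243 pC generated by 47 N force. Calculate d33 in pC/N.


d33 = 243 / 47 = 5.2 pC/N

5.2


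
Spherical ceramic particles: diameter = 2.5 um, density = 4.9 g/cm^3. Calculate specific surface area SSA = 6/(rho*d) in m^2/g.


SSA = 6 / (4.9 * 2.5) = 0.49 m^2/g

0.49


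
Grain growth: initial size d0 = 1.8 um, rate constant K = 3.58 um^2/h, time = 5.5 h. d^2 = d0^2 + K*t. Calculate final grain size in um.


d^2 = 1.8^2 + 3.58*5.5 = 22.93
d = sqrt(22.93) = 4.79 um

4.79


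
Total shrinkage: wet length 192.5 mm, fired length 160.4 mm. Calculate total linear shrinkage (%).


TS = (192.5 - 160.4) / 192.5 * 100 = 16.68%

16.68


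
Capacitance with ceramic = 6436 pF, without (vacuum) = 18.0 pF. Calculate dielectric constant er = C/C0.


er = 6436 / 18.0 = 357.56

357.56


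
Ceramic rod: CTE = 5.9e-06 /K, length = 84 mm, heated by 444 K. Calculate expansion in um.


dL = 5.9e-06 * 84 * 444 * 1000 = 220.046 um

220.046


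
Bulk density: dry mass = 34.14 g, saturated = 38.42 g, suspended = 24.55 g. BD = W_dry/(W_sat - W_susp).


BD = 34.14 / (38.42 - 24.55) = 34.14 / 13.87 = 2.461 g/cm^3

2.461


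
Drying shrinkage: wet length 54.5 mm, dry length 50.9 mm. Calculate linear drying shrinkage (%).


DS = (54.5 - 50.9) / 54.5 * 100 = 6.61%

6.61


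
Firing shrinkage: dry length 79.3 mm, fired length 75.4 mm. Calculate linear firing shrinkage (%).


FS = (79.3 - 75.4) / 79.3 * 100 = 4.92%

4.92


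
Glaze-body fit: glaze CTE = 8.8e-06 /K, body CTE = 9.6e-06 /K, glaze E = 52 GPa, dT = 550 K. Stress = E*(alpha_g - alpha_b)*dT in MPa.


Stress = 52*1000*(8.8e-06 - 9.6e-06)*550 = -22.9 MPa

-22.9


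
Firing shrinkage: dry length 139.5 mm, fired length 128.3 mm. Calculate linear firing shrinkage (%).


FS = (139.5 - 128.3) / 139.5 * 100 = 8.03%

8.03


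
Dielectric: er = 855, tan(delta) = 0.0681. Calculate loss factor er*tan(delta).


Loss = 855 * 0.0681 = 58.226

58.226


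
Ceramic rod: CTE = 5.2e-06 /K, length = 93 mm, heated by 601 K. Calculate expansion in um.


dL = 5.2e-06 * 93 * 601 * 1000 = 290.644 um

290.644


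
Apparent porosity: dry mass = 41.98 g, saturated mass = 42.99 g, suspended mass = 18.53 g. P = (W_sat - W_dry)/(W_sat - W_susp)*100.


P = (42.99 - 41.98) / (42.99 - 18.53) * 100 = 1.01 / 24.46 * 100 = 4.1%

4.1


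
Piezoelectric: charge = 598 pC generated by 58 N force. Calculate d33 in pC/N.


d33 = 598 / 58 = 10.3 pC/N

10.3


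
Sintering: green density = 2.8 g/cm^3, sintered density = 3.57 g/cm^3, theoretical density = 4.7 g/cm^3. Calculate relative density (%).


Relative = 3.57 / 4.7 * 100 = 76.0%

76.0


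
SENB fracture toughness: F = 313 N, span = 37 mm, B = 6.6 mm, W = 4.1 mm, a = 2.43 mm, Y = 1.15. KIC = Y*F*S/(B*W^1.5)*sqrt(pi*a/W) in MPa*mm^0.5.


KIC = 1.15*313*37/(6.6*4.1^1.5)*sqrt(pi*2.43/4.1) = 331.67

331.67


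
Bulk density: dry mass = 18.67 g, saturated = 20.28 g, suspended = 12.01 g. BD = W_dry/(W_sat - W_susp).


BD = 18.67 / (20.28 - 12.01) = 18.67 / 8.27 = 2.258 g/cm^3

2.258


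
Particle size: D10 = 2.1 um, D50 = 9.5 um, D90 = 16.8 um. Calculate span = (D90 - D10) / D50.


Span = (16.8 - 2.1) / 9.5 = 14.7 / 9.5 = 1.547

1.547


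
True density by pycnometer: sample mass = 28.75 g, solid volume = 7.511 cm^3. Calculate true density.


TD = 28.75 / 7.511 = 3.828 g/cm^3

3.828


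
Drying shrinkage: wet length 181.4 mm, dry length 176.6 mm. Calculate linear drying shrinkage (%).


DS = (181.4 - 176.6) / 181.4 * 100 = 2.65%

2.65


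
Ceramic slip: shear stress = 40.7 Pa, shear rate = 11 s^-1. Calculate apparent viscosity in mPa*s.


eta = tau/gamma * 1000 = 40.7/11 * 1000 = 3700.0 mPa*s

3700.0


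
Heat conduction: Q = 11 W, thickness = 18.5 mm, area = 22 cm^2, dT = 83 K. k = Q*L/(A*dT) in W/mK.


k = 11*18.5/1000/(22/10000*83) = 1.11 W/mK

1.11


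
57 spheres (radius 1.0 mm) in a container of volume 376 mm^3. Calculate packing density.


V_sphere = 4/3*pi*1.0^3 = 4.1888 mm^3
Total V = 57*4.1888 = 238.7616 mm^3
PD = 238.7616 / 376 = 0.635

0.635


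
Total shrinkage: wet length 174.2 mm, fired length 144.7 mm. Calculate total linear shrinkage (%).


TS = (174.2 - 144.7) / 174.2 * 100 = 16.93%

16.93


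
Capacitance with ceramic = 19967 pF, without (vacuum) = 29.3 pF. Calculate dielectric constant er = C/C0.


er = 19967 / 29.3 = 681.47

681.47


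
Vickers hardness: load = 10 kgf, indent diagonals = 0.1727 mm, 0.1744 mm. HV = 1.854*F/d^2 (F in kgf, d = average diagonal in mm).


d_avg = (0.1727+0.1744)/2 = 0.17355 mm
HV = 1.854*10/0.17355^2 = 616

616


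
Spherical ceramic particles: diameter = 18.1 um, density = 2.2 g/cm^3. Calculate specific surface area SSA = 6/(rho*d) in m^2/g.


SSA = 6 / (2.2 * 18.1) = 0.151 m^2/g

0.151


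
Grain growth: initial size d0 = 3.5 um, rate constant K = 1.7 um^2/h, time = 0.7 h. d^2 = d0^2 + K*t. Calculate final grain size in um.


d^2 = 3.5^2 + 1.7*0.7 = 13.44
d = sqrt(13.44) = 3.67 um

3.67


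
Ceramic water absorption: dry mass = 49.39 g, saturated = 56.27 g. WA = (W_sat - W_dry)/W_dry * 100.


WA = (56.27 - 49.39) / 49.39 * 100 = 13.93%

13.93


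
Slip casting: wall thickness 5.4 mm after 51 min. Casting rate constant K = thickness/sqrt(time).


K = 5.4 / sqrt(51) = 5.4 / 7.1414 = 0.756 mm/min^0.5

0.756


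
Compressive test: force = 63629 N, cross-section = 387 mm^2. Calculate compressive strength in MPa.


CS = 63629 / 387 = 164.4 MPa

164.4


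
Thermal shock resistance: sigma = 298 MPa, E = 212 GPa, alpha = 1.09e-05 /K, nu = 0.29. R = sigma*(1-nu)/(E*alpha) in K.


R = 298*(1-0.29)/(212*1000*1.09e-05) = 92 K

92


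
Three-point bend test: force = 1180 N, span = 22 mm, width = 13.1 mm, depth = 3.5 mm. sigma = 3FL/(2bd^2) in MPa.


sigma = 3*1180*22/(2*13.1*3.5^2) = 242.7 MPa

242.7


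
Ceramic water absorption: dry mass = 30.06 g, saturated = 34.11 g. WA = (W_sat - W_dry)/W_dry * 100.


WA = (34.11 - 30.06) / 30.06 * 100 = 13.47%

13.47


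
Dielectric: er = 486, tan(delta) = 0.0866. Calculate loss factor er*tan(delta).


Loss = 486 * 0.0866 = 42.088

42.088


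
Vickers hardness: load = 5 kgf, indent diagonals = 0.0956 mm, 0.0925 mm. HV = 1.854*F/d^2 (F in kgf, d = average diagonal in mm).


d_avg = (0.0956+0.0925)/2 = 0.09405 mm
HV = 1.854*5/0.09405^2 = 1048

1048


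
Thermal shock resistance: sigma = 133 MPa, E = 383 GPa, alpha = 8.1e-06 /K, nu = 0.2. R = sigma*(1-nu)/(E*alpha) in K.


R = 133*(1-0.2)/(383*1000*8.1e-06) = 34 K

34


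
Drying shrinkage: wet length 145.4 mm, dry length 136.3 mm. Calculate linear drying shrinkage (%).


DS = (145.4 - 136.3) / 145.4 * 100 = 6.26%

6.26


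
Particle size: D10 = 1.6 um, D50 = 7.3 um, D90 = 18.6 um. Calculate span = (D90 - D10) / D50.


Span = (18.6 - 1.6) / 7.3 = 17.0 / 7.3 = 2.329

2.329


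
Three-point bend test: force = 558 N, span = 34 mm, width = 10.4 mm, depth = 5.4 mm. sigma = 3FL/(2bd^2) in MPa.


sigma = 3*558*34/(2*10.4*5.4^2) = 93.8 MPa

93.8


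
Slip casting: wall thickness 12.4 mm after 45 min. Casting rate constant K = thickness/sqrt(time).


K = 12.4 / sqrt(45) = 12.4 / 6.7082 = 1.848 mm/min^0.5

1.848


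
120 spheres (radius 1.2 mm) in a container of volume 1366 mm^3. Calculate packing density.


V_sphere = 4/3*pi*1.2^3 = 7.2382 mm^3
Total V = 120*7.2382 = 868.584 mm^3
PD = 868.584 / 1366 = 0.636

0.636


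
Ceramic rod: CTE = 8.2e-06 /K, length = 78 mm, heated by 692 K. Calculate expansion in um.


dL = 8.2e-06 * 78 * 692 * 1000 = 442.603 um

442.603


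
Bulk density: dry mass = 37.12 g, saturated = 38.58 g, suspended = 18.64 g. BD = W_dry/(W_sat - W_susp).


BD = 37.12 / (38.58 - 18.64) = 37.12 / 19.94 = 1.862 g/cm^3

1.862


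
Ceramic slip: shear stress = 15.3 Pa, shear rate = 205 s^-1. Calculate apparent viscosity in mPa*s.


eta = tau/gamma * 1000 = 15.3/205 * 1000 = 74.6 mPa*s

74.6


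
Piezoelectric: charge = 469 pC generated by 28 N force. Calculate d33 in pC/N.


d33 = 469 / 28 = 16.8 pC/N

16.8


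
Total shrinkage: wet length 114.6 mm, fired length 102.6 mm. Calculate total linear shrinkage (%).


TS = (114.6 - 102.6) / 114.6 * 100 = 10.47%

10.47


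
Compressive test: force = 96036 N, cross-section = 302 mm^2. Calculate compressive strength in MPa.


CS = 96036 / 302 = 318.0 MPa

318.0


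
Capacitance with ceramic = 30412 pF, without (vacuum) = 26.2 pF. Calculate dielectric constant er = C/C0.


er = 30412 / 26.2 = 1160.76

1160.76


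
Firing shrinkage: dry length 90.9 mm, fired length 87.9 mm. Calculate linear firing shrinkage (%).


FS = (90.9 - 87.9) / 90.9 * 100 = 3.3%

3.3


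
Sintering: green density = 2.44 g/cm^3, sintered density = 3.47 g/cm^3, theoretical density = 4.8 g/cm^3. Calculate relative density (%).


Relative = 3.47 / 4.8 * 100 = 72.3%

72.3


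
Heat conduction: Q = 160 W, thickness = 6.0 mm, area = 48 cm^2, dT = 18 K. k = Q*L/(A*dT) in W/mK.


k = 160*6.0/1000/(48/10000*18) = 11.11 W/mK

11.11


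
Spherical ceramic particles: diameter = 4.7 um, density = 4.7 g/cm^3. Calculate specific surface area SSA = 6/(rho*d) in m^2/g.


SSA = 6 / (4.7 * 4.7) = 0.272 m^2/g

0.272


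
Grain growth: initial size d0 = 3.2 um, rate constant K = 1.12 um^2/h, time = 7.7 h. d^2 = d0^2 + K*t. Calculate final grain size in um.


d^2 = 3.2^2 + 1.12*7.7 = 18.864
d = sqrt(18.864) = 4.34 um

4.34


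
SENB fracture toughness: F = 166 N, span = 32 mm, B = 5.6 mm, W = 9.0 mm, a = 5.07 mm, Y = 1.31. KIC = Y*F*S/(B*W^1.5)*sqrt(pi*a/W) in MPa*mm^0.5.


KIC = 1.31*166*32/(5.6*9.0^1.5)*sqrt(pi*5.07/9.0) = 61.23

61.23


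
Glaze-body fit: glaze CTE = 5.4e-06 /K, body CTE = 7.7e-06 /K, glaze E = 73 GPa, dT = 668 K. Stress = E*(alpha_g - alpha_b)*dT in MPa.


Stress = 73*1000*(5.4e-06 - 7.7e-06)*668 = -112.2 MPa

-112.2


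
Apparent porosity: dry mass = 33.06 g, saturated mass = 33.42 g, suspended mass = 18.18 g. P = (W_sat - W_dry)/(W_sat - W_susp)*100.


P = (33.42 - 33.06) / (33.42 - 18.18) * 100 = 0.36 / 15.24 * 100 = 2.4%

2.4


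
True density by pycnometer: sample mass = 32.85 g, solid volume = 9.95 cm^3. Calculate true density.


TD = 32.85 / 9.95 = 3.302 g/cm^3

3.302


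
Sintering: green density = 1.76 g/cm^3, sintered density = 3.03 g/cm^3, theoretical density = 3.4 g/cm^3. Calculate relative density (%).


Relative = 3.03 / 3.4 * 100 = 89.1%

89.1


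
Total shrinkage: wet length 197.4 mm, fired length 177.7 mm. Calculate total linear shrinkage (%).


TS = (197.4 - 177.7) / 197.4 * 100 = 9.98%

9.98


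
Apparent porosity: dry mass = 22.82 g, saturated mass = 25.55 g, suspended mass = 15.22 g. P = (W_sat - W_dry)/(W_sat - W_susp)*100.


P = (25.55 - 22.82) / (25.55 - 15.22) * 100 = 2.73 / 10.33 * 100 = 26.4%

26.4


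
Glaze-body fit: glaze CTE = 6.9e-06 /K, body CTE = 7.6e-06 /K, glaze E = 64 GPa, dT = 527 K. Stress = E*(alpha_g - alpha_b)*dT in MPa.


Stress = 64*1000*(6.9e-06 - 7.6e-06)*527 = -23.6 MPa

-23.6


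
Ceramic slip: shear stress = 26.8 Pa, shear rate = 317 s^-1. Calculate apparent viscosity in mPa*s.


eta = tau/gamma * 1000 = 26.8/317 * 1000 = 84.5 mPa*s

84.5


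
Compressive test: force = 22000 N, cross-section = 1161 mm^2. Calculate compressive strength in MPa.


CS = 22000 / 1161 = 18.9 MPa

18.9


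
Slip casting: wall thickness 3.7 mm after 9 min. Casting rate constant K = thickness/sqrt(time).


K = 3.7 / sqrt(9) = 3.7 / 3.0 = 1.233 mm/min^0.5

1.233


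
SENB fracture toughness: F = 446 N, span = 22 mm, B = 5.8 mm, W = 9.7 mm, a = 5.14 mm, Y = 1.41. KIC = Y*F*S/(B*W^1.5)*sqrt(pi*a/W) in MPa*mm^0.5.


KIC = 1.41*446*22/(5.8*9.7^1.5)*sqrt(pi*5.14/9.7) = 101.87

101.87


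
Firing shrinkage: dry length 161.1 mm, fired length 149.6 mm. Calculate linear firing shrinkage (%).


FS = (161.1 - 149.6) / 161.1 * 100 = 7.14%

7.14


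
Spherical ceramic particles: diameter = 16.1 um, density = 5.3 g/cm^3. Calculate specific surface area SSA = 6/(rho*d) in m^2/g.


SSA = 6 / (5.3 * 16.1) = 0.07 m^2/g

0.07


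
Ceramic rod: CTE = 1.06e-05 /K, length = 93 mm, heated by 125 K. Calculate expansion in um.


dL = 1.06e-05 * 93 * 125 * 1000 = 123.225 um

123.225


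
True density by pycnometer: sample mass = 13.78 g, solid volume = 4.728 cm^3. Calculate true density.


TD = 13.78 / 4.728 = 2.915 g/cm^3

2.915


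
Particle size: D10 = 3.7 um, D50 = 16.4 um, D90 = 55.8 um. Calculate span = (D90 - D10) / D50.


Span = (55.8 - 3.7) / 16.4 = 52.1 / 16.4 = 3.177

3.177


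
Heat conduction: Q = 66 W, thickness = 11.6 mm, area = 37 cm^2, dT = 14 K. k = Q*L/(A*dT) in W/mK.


k = 66*11.6/1000/(37/10000*14) = 14.78 W/mK

14.78


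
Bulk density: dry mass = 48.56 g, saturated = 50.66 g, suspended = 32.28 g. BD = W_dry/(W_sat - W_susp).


BD = 48.56 / (50.66 - 32.28) = 48.56 / 18.38 = 2.642 g/cm^3

2.642


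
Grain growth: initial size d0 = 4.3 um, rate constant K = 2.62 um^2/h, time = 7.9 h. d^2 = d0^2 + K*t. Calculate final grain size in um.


d^2 = 4.3^2 + 2.62*7.9 = 39.188
d = sqrt(39.188) = 6.26 um

6.26


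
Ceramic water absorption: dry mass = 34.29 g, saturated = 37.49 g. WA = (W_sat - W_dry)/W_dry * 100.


WA = (37.49 - 34.29) / 34.29 * 100 = 9.33%

9.33


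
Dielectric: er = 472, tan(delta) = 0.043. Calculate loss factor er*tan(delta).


Loss = 472 * 0.043 = 20.296

20.296


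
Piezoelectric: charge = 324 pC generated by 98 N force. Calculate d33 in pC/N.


d33 = 324 / 98 = 3.3 pC/N

3.3


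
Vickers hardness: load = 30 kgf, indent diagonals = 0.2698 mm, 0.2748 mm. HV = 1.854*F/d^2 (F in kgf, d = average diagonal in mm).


d_avg = (0.2698+0.2748)/2 = 0.2723 mm
HV = 1.854*30/0.2723^2 = 750

750


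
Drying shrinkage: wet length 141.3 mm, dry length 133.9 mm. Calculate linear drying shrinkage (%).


DS = (141.3 - 133.9) / 141.3 * 100 = 5.24%

5.24


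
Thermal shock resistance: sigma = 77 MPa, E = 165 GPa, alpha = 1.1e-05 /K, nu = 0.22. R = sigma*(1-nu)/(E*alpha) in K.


R = 77*(1-0.22)/(165*1000*1.1e-05) = 33 K

33


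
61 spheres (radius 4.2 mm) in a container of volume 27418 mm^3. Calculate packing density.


V_sphere = 4/3*pi*4.2^3 = 310.3391 mm^3
Total V = 61*310.3391 = 18930.6851 mm^3
PD = 18930.6851 / 27418 = 0.69

0.69


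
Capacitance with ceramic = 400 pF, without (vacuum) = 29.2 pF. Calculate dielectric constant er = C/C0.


er = 400 / 29.2 = 13.7

13.7


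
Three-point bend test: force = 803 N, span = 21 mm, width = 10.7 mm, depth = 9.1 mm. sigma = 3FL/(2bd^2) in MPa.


sigma = 3*803*21/(2*10.7*9.1^2) = 28.5 MPa

28.5


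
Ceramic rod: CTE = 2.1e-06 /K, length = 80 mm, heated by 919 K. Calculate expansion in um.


dL = 2.1e-06 * 80 * 919 * 1000 = 154.392 um

154.392


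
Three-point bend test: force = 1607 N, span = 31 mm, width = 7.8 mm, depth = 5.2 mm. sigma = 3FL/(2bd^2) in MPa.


sigma = 3*1607*31/(2*7.8*5.2^2) = 354.3 MPa

354.3


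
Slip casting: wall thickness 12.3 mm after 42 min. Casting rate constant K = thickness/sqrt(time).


K = 12.3 / sqrt(42) = 12.3 / 6.4807 = 1.898 mm/min^0.5

1.898


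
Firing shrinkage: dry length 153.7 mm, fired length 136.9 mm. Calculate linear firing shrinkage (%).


FS = (153.7 - 136.9) / 153.7 * 100 = 10.93%

10.93


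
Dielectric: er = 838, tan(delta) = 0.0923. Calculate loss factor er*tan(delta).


Loss = 838 * 0.0923 = 77.347

77.347


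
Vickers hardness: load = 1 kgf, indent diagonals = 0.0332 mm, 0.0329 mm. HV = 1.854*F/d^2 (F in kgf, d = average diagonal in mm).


d_avg = (0.0332+0.0329)/2 = 0.03305 mm
HV = 1.854*1/0.03305^2 = 1697

1697


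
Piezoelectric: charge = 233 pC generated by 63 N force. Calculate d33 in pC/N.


d33 = 233 / 63 = 3.7 pC/N

3.7


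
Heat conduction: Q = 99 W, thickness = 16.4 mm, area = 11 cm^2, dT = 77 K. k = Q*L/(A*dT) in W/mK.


k = 99*16.4/1000/(11/10000*77) = 19.17 W/mK

19.17


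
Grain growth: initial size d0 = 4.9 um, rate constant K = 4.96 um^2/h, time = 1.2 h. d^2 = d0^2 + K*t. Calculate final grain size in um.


d^2 = 4.9^2 + 4.96*1.2 = 29.962
d = sqrt(29.962) = 5.47 um

5.47


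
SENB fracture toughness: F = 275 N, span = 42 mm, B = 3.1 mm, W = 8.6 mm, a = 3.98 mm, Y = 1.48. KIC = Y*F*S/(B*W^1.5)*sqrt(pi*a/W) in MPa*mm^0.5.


KIC = 1.48*275*42/(3.1*8.6^1.5)*sqrt(pi*3.98/8.6) = 263.63

263.63


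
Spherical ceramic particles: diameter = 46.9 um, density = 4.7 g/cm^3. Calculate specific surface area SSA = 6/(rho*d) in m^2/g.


SSA = 6 / (4.7 * 46.9) = 0.027 m^2/g

0.027


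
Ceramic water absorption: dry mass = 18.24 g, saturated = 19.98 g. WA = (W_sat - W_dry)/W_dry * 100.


WA = (19.98 - 18.24) / 18.24 * 100 = 9.54%

9.54


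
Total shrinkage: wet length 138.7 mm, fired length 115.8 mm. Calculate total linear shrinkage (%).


TS = (138.7 - 115.8) / 138.7 * 100 = 16.51%

16.51


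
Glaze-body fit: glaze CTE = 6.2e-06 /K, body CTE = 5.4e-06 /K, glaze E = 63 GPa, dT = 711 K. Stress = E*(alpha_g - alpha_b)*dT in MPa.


Stress = 63*1000*(6.2e-06 - 5.4e-06)*711 = 35.8 MPa

35.8


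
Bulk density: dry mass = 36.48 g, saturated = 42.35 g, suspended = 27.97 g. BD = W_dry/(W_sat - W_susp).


BD = 36.48 / (42.35 - 27.97) = 36.48 / 14.38 = 2.537 g/cm^3

2.537


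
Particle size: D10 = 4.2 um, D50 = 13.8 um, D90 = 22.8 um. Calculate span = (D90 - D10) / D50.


Span = (22.8 - 4.2) / 13.8 = 18.6 / 13.8 = 1.348

1.348


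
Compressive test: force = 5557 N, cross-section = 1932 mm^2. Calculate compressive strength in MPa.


CS = 5557 / 1932 = 2.9 MPa

2.9


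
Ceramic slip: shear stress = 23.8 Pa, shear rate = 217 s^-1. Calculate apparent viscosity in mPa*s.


eta = tau/gamma * 1000 = 23.8/217 * 1000 = 109.7 mPa*s

109.7


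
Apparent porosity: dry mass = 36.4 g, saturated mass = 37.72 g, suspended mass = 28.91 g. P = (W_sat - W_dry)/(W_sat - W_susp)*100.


P = (37.72 - 36.4) / (37.72 - 28.91) * 100 = 1.32 / 8.81 * 100 = 15.0%

15.0


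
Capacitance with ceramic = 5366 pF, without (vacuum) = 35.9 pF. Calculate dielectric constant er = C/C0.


er = 5366 / 35.9 = 149.47

149.47


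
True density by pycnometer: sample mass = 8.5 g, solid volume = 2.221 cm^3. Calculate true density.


TD = 8.5 / 2.221 = 3.827 g/cm^3

3.827


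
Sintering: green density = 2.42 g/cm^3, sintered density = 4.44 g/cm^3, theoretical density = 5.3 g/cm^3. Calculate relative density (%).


Relative = 4.44 / 5.3 * 100 = 83.8%

83.8


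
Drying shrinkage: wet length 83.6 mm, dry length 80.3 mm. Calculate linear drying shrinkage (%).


DS = (83.6 - 80.3) / 83.6 * 100 = 3.95%

3.95


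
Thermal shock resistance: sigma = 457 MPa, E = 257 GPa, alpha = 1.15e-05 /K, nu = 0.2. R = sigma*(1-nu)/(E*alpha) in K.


R = 457*(1-0.2)/(257*1000*1.15e-05) = 124 K

124
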